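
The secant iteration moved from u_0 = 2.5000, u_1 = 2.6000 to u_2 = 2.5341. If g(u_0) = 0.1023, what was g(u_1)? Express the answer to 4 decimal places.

-0.1977

The secant line through (2.5000, 0.1023) and (2.6000, g(u_1)) crosses zero at u_2 = 2.5341.
So (2.5000, 0.1023), (2.6000, g(u_1)), (2.5341, 0) are collinear:
g(u_1) = 0.1023 · (2.6000 − 2.5341) / (2.5000 − 2.5341) = 0.1023 · (0.065900)/(-0.034100) = -0.197700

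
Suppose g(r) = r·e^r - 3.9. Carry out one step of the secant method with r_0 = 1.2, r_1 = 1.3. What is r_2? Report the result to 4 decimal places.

1.1893

g(1.2) = 0.084140, g(1.3) = 0.870086
r_2 = 1.300000 − 0.870086·(1.300000 − 1.200000) / (0.870086 − 0.084140) = 1.300000 − (0.087009)/(0.785945) = 1.189294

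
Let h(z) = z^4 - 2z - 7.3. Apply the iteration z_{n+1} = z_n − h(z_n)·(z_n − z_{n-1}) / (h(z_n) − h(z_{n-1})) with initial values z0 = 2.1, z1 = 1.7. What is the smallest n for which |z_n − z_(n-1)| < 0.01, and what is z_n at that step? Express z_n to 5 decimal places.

h(2.1) = 7.9481000, h(1.7) = -2.3479000
z2 = 1.7000000 − (-2.3479000)·(-0.4000000)/(-10.2960000) = 1.7912160;  |Δ| = 0.0912160
h(1.7912160) = -0.5882499
z3 = 1.7912160 − (-0.5882499)·(0.0912160)/(1.7596501) = 1.8217095;  |Δ| = 0.0304935
h(1.8217095) = 0.0698554
z4 = 1.8217095 − 0.0698554·(0.0304935)/(0.6581053) = 1.8184727;  |Δ| = 0.0032368
|z4 − z3| = 0.0032368 < 0.01

n = 4, z_n = 1.81847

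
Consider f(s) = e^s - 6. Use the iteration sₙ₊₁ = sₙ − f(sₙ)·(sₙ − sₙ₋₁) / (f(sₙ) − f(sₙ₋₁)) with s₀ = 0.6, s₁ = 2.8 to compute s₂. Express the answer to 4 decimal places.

1.2286

f(0.6) = -4.177881, f(2.8) = 10.444647
s₂ = 2.800000 − 10.444647·(2.800000 − 0.600000) / (10.444647 − (-4.177881)) = 2.800000 − (22.978223)/(14.622528) = 1.228574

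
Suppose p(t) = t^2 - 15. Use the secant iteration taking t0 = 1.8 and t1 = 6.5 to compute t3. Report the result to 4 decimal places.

3.6956

p(1.8) = -11.760000, p(6.5) = 27.250000
t2 = 6.500000 − 27.250000·(6.500000 − 1.800000) / (27.250000 − (-11.760000)) = 6.500000 − (128.075000)/(39.010000) = 3.216867
p(3.216867) = -4.651764
t3 = 3.216867 − (-4.651764)·(3.216867 − 6.500000) / (-4.651764 − 27.250000) = 3.216867 − (15.272357)/(-31.901764) = 3.695598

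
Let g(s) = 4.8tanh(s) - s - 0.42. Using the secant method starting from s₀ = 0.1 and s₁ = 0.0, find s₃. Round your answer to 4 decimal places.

g(0.1) = -0.041594, g(0.0) = -0.420000
s₂ = 0.000000 − (-0.420000)·(0.000000 − 0.100000) / (-0.420000 − (-0.041594)) = 0.000000 − (0.042000)/(-0.378406) = 0.110992
g(0.110992) = -0.000408
s₃ = 0.110992 − (-0.000408)·(0.110992 − 0.000000) / (-0.000408 − (-0.420000)) = 0.110992 − (-0.000045)/(0.419592) = 0.111100

0.1111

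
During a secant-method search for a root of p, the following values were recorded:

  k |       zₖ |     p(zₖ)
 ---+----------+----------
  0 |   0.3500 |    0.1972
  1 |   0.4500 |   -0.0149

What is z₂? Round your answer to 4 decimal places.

z₂ = 0.4500 − (-0.0149)·(0.4500 − 0.3500) / (-0.0149 − 0.1972)
   = 0.4500 − (-0.001490)/(-0.212100) = 0.442975

0.4430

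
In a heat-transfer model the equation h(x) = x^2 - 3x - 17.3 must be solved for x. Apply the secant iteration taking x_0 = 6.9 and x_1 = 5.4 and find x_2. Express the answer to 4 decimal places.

5.8667

h(6.9) = 9.610000, h(5.4) = -4.340000
x_2 = 5.400000 − (-4.340000)·(5.400000 − 6.900000) / (-4.340000 − 9.610000) = 5.400000 − (6.510000)/(-13.950000) = 5.866667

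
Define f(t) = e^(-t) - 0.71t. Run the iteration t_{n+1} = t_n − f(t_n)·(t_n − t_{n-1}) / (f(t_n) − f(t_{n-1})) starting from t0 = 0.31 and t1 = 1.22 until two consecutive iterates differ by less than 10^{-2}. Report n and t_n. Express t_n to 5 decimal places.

f(0.31) = 0.5133470, f(1.22) = -0.5709698
t2 = 1.2200000 − (-0.5709698)·(0.9100000)/(-1.0843168) = 0.7408203;  |Δ| = 0.4791797
f(0.7408203) = -0.0492598
t3 = 0.7408203 − (-0.0492598)·(-0.4791797)/(0.5217101) = 0.6955763;  |Δ| = 0.0452441
f(0.6955763) = 0.0049278
t4 = 0.6955763 − 0.0049278·(-0.0452441)/(0.0541875) = 0.6996907;  |Δ| = 0.0041144
|t4 − t3| = 0.0041144 < 10^{-2}

n = 4, t_n = 0.69969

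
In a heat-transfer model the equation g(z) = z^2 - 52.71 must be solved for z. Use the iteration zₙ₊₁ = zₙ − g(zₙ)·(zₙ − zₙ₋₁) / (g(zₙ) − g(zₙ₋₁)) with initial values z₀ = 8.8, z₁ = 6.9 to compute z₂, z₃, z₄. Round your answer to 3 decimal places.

g(8.8) = 24.73000, g(6.9) = -5.10000
z₂ = 6.90000 − (-5.10000)·(6.90000 − 8.80000) / (-5.10000 − 24.73000) = 6.90000 − (9.69000)/(-29.83000) = 7.22484
g(7.22484) = -0.51168
z₃ = 7.22484 − (-0.51168)·(7.22484 − 6.90000) / (-0.51168 − (-5.10000)) = 7.22484 − (-0.16621)/(4.58832) = 7.26107
g(7.26107) = 0.01308
z₄ = 7.26107 − 0.01308·(7.26107 − 7.22484) / (0.01308 − (-0.51168)) = 7.26107 − (0.00047)/(0.52476) = 7.26016

7.225, 7.261, 7.260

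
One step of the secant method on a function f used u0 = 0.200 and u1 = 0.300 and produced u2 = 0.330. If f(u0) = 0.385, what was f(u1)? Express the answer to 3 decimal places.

The secant line through (0.200, 0.385) and (0.300, f(u1)) crosses zero at u2 = 0.330.
So (0.200, 0.385), (0.300, f(u1)), (0.330, 0) are collinear:
f(u1) = 0.385 · (0.300 − 0.330) / (0.200 − 0.330) = 0.385 · (-0.03000)/(-0.13000) = 0.08885

0.089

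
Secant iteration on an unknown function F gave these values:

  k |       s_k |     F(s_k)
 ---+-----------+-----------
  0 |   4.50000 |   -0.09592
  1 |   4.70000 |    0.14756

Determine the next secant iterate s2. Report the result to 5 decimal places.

4.57879

s2 = 4.70000 − 0.14756·(4.70000 − 4.50000) / (0.14756 − (-0.09592))
   = 4.70000 − (0.0295120)/(0.2434800) = 4.5787909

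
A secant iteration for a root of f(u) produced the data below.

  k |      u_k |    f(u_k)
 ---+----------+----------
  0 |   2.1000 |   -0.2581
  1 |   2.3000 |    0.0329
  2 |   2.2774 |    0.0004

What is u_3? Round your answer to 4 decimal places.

u_3 = 2.2774 − 0.0004·(2.2774 − 2.3000) / (0.0004 − 0.0329)
   = 2.2774 − (-0.000009)/(-0.032500) = 2.277122

2.2771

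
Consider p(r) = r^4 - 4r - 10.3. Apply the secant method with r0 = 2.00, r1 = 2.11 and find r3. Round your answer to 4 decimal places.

p(2.00) = -2.300000, p(2.11) = 1.081194
r2 = 2.110000 − 1.081194·(2.110000 − 2.000000) / (1.081194 − (-2.300000)) = 2.110000 − (0.118931)/(3.381194) = 2.074826
p(2.074826) = -0.067127
r3 = 2.074826 − (-0.067127)·(2.074826 − 2.110000) / (-0.067127 − 1.081194) = 2.074826 − (0.002361)/(-1.148321) = 2.076882

2.0769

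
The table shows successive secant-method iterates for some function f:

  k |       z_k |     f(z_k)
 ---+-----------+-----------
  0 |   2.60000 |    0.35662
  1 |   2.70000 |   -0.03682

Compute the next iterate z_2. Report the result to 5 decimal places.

2.69064

z_2 = 2.70000 − (-0.03682)·(2.70000 − 2.60000) / (-0.03682 − 0.35662)
   = 2.70000 − (-0.0036820)/(-0.3934400) = 2.6906415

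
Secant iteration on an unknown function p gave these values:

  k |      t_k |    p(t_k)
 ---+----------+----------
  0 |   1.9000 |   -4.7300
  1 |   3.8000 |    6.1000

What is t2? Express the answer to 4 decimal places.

2.7298

t2 = 3.8000 − 6.1000·(3.8000 − 1.9000) / (6.1000 − (-4.7300))
   = 3.8000 − (11.590000)/(10.830000) = 2.729825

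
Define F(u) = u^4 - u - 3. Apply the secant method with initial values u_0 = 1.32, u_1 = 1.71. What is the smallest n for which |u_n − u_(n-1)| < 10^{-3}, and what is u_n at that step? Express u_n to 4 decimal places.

n = 5, u_n = 1.4526

F(1.32) = -1.284042, F(1.71) = 3.840361
u_2 = 1.710000 − 3.840361·(0.390000)/(5.124403) = 1.417724;  |Δ| = 0.292276
F(1.417724) = -0.377861
u_3 = 1.417724 − (-0.377861)·(-0.292276)/(-4.218222) = 1.443905;  |Δ| = 0.026182
F(1.443905) = -0.097252
u_4 = 1.443905 − (-0.097252)·(0.026182)/(0.280609) = 1.452979;  |Δ| = 0.009074
F(1.452979) = 0.003970
u_5 = 1.452979 − 0.003970·(0.009074)/(0.101222) = 1.452623;  |Δ| = 0.000356
|u_5 − u_4| = 0.000356 < 10^{-3}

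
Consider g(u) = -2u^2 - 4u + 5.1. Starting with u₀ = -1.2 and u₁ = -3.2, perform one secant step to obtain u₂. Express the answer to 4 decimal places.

g(-1.2) = 7.020000, g(-3.2) = -2.580000
u₂ = -3.200000 − (-2.580000)·(-3.200000 − (-1.200000)) / (-2.580000 − 7.020000) = -3.200000 − (5.160000)/(-9.600000) = -2.662500

-2.6625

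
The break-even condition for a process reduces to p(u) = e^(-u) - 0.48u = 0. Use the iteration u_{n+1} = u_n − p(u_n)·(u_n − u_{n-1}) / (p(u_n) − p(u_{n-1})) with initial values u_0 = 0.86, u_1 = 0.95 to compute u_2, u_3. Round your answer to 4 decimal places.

0.8717, 0.8715

p(0.86) = 0.010362, p(0.95) = -0.069259
u_2 = 0.950000 − (-0.069259)·(0.950000 − 0.860000) / (-0.069259 − 0.010362) = 0.950000 − (-0.006233)/(-0.079621) = 0.871713
p(0.871713) = -0.000188
u_3 = 0.871713 − (-0.000188)·(0.871713 − 0.950000) / (-0.000188 − (-0.069259)) = 0.871713 − (0.000015)/(0.069071) = 0.871500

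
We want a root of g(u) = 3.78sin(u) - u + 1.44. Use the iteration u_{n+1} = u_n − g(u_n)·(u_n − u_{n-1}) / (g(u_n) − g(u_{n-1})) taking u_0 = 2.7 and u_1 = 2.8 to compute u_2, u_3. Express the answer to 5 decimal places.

2.77913, 2.77939

g(2.7) = 0.3554959, g(2.8) = -0.0937448
u_2 = 2.8000000 − (-0.0937448)·(2.8000000 − 2.7000000) / (-0.0937448 − 0.3554959) = 2.8000000 − (-0.0093745)/(-0.4492407) = 2.7791326
g(2.7791326) = 0.0011628
u_3 = 2.7791326 − 0.0011628·(2.7791326 − 2.8000000) / (0.0011628 − (-0.0937448)) = 2.7791326 − (-0.0000243)/(0.0949076) = 2.7793883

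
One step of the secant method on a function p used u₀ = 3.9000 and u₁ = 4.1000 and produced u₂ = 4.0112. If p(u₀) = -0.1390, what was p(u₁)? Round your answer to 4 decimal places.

0.1110

The secant line through (3.9000, -0.1390) and (4.1000, p(u₁)) crosses zero at u₂ = 4.0112.
So (3.9000, -0.1390), (4.1000, p(u₁)), (4.0112, 0) are collinear:
p(u₁) = -0.1390 · (4.1000 − 4.0112) / (3.9000 − 4.0112) = -0.1390 · (0.088800)/(-0.111200) = 0.111000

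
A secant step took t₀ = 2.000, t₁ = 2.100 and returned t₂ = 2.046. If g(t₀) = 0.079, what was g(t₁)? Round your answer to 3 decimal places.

-0.093

The secant line through (2.000, 0.079) and (2.100, g(t₁)) crosses zero at t₂ = 2.046.
So (2.000, 0.079), (2.100, g(t₁)), (2.046, 0) are collinear:
g(t₁) = 0.079 · (2.100 − 2.046) / (2.000 − 2.046) = 0.079 · (0.05400)/(-0.04600) = -0.09274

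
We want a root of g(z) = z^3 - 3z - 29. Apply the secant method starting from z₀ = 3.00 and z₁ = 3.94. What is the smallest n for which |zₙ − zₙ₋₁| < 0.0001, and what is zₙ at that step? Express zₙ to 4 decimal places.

n = 6, zₙ = 3.3967

g(3.00) = -11.000000, g(3.94) = 20.342984
z₂ = 3.940000 − 20.342984·(0.940000)/(31.342984) = 3.329898;  |Δ| = 0.610102
g(3.329898) = -2.067038
z₃ = 3.329898 − (-2.067038)·(-0.610102)/(-22.410022) = 3.386172;  |Δ| = 0.056274
g(3.386172) = -0.332109
z₄ = 3.386172 − (-0.332109)·(0.056274)/(1.734930) = 3.396945;  |Δ| = 0.010772
g(3.396945) = 0.007304
z₅ = 3.396945 − 0.007304·(0.010772)/(0.339413) = 3.396713;  |Δ| = 0.000232
g(3.396713) = -0.000025
z₆ = 3.396713 − (-0.000025)·(-0.000232)/(-0.007329) = 3.396714;  |Δ| = 0.000001
|z₆ − z₅| = 0.000001 < 0.0001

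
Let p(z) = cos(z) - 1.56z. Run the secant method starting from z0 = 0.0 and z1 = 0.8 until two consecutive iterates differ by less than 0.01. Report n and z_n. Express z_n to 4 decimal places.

p(0.0) = 1.000000, p(0.8) = -0.551293
z2 = 0.800000 − (-0.551293)·(0.800000)/(-1.551293) = 0.515699;  |Δ| = 0.284301
p(0.515699) = 0.065458
z3 = 0.515699 − 0.065458·(-0.284301)/(0.616752) = 0.545873;  |Δ| = 0.030174
p(0.545873) = 0.003113
z4 = 0.545873 − 0.003113·(0.030174)/(-0.062345) = 0.547379;  |Δ| = 0.001507
|z4 − z3| = 0.001507 < 0.01

n = 4, z_n = 0.5474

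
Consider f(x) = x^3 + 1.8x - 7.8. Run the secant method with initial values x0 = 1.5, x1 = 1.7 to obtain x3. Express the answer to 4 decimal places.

1.6833

f(1.5) = -1.725000, f(1.7) = 0.173000
x2 = 1.700000 − 0.173000·(1.700000 − 1.500000) / (0.173000 − (-1.725000)) = 1.700000 − (0.034600)/(1.898000) = 1.681770
f(1.681770) = -0.016176
x3 = 1.681770 − (-0.016176)·(1.681770 − 1.700000) / (-0.016176 − 0.173000) = 1.681770 − (0.000295)/(-0.189176) = 1.683329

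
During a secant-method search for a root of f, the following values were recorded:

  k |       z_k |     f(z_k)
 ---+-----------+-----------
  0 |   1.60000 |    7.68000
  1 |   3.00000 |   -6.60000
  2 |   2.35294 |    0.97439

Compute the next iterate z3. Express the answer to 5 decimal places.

z3 = 2.35294 − 0.97439·(2.35294 − 3.00000) / (0.97439 − (-6.60000))
   = 2.35294 − (-0.6304888)/(7.5743900) = 2.4361795

2.43618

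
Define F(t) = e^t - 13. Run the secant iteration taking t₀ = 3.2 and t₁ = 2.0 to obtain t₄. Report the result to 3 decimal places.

2.560

F(3.2) = 11.53253, F(2.0) = -5.61094
t₂ = 2.00000 − (-5.61094)·(2.00000 − 3.20000) / (-5.61094 − 11.53253) = 2.00000 − (6.73313)/(-17.14347) = 2.39275
F(2.39275) = -2.05643
t₃ = 2.39275 − (-2.05643)·(2.39275 − 2.00000) / (-2.05643 − (-5.61094)) = 2.39275 − (-0.80767)/(3.55451) = 2.61998
F(2.61998) = 0.73538
t₄ = 2.61998 − 0.73538·(2.61998 − 2.39275) / (0.73538 − (-2.05643)) = 2.61998 − (0.16710)/(2.79181) = 2.56012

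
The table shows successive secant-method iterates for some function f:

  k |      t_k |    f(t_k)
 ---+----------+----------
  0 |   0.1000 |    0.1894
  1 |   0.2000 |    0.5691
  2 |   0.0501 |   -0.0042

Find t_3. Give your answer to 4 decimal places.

t_3 = 0.0501 − (-0.0042)·(0.0501 − 0.2000) / (-0.0042 − 0.5691)
   = 0.0501 − (0.000630)/(-0.573300) = 0.051198

0.0512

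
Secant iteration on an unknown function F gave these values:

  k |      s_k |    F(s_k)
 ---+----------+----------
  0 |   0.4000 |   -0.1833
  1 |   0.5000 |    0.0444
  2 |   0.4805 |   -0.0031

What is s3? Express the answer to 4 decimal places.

s3 = 0.4805 − (-0.0031)·(0.4805 − 0.5000) / (-0.0031 − 0.0444)
   = 0.4805 − (0.000060)/(-0.047500) = 0.481773

0.4818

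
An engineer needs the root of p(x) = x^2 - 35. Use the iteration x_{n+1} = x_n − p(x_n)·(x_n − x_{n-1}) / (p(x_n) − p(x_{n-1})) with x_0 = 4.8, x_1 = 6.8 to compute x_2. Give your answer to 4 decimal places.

p(4.8) = -11.960000, p(6.8) = 11.240000
x_2 = 6.800000 − 11.240000·(6.800000 − 4.800000) / (11.240000 − (-11.960000)) = 6.800000 − (22.480000)/(23.200000) = 5.831034

5.8310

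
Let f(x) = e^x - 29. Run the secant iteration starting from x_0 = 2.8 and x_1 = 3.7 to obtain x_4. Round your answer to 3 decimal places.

3.368

f(2.8) = -12.55535, f(3.7) = 11.44730
x_2 = 3.70000 − 11.44730·(3.70000 − 2.80000) / (11.44730 − (-12.55535)) = 3.70000 − (10.30257)/(24.00266) = 3.27077
f(3.27077) = -2.66830
x_3 = 3.27077 − (-2.66830)·(3.27077 − 3.70000) / (-2.66830 − 11.44730) = 3.27077 − (1.14530)/(-14.11560) = 3.35191
f(3.35191) = -0.44274
x_4 = 3.35191 − (-0.44274)·(3.35191 − 3.27077) / (-0.44274 − (-2.66830)) = 3.35191 − (-0.03592)/(2.22555) = 3.36805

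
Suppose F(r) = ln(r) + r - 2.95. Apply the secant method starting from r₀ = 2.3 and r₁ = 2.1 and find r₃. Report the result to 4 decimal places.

2.1736

F(2.3) = 0.182909, F(2.1) = -0.108063
r₂ = 2.100000 − (-0.108063)·(2.100000 − 2.300000) / (-0.108063 − 0.182909) = 2.100000 − (0.021613)/(-0.290972) = 2.174277
F(2.174277) = 0.000973
r₃ = 2.174277 − 0.000973·(2.174277 − 2.100000) / (0.000973 − (-0.108063)) = 2.174277 − (0.000072)/(0.109036) = 2.173614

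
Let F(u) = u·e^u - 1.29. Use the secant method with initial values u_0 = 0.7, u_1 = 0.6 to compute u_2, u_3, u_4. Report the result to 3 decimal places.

0.662, 0.664, 0.664

F(0.7) = 0.11963, F(0.6) = -0.19673
u_2 = 0.60000 − (-0.19673)·(0.60000 − 0.70000) / (-0.19673 − 0.11963) = 0.60000 − (0.01967)/(-0.31636) = 0.66219
F(0.66219) = -0.00600
u_3 = 0.66219 − (-0.00600)·(0.66219 − 0.60000) / (-0.00600 − (-0.19673)) = 0.66219 − (-0.00037)/(0.19072) = 0.66414
F(0.66414) = 0.00032
u_4 = 0.66414 − 0.00032·(0.66414 − 0.66219) / (0.00032 − (-0.00600)) = 0.66414 − (0.00000)/(0.00632) = 0.66405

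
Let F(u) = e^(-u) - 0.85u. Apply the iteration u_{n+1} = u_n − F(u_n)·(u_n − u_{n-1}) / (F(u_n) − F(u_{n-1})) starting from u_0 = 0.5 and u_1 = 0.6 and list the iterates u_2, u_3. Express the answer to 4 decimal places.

F(0.5) = 0.181531, F(0.6) = 0.038812
u_2 = 0.600000 − 0.038812·(0.600000 − 0.500000) / (0.038812 − 0.181531) = 0.600000 − (0.003881)/(-0.142719) = 0.627194
F(0.627194) = 0.000973
u_3 = 0.627194 − 0.000973·(0.627194 − 0.600000) / (0.000973 − 0.038812) = 0.627194 − (0.000026)/(-0.037839) = 0.627894

0.6272, 0.6279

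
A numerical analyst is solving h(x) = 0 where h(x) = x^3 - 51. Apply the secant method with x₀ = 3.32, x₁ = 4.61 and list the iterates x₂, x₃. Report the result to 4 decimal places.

3.6228, 3.6904

h(3.32) = -14.405632, h(4.61) = 46.972181
x₂ = 4.610000 − 46.972181·(4.610000 − 3.320000) / (46.972181 − (-14.405632)) = 4.610000 − (60.594113)/(61.377813) = 3.622768
h(3.622768) = -3.453152
x₃ = 3.622768 − (-3.453152)·(3.622768 − 4.610000) / (-3.453152 − 46.972181) = 3.622768 − (3.409061)/(-50.425333) = 3.690375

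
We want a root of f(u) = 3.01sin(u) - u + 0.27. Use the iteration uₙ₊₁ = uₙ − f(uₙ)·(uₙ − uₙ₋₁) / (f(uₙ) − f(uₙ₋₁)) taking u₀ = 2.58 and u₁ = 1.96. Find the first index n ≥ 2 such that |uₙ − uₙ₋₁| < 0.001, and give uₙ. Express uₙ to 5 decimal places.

f(2.58) = -0.7070699, f(1.96) = 1.0948867
u₂ = 1.9600000 − 1.0948867·(-0.6200000)/(1.8019566) = 2.3367181;  |Δ| = 0.3767181
f(2.3367181) = 0.1027203
u₃ = 2.3367181 − 0.1027203·(0.3767181)/(-0.9921664) = 2.3757203;  |Δ| = 0.0390021
f(2.3757203) = -0.0192904
u₄ = 2.3757203 − (-0.0192904)·(0.0390021)/(-0.1220107) = 2.3695539;  |Δ| = 0.0061664
f(2.3695539) = 0.0002145
u₅ = 2.3695539 − 0.0002145·(-0.0061664)/(0.0195049) = 2.3696217;  |Δ| = 0.0000678
|u₅ − u₄| = 0.0000678 < 0.001

n = 5, uₙ = 2.36962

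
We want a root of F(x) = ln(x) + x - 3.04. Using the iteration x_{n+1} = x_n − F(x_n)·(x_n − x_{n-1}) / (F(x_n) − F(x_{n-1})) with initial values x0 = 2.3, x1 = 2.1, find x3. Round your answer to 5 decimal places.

F(2.3) = 0.0929091, F(2.1) = -0.1980627
x2 = 2.1000000 − (-0.1980627)·(2.1000000 − 2.3000000) / (-0.1980627 − 0.0929091) = 2.1000000 − (0.0396125)/(-0.2909718) = 2.2361387
F(2.2361387) = 0.0008893
x3 = 2.2361387 − 0.0008893·(2.2361387 − 2.1000000) / (0.0008893 − (-0.1980627)) = 2.2361387 − (0.0001211)/(0.1989520) = 2.2355302

2.23553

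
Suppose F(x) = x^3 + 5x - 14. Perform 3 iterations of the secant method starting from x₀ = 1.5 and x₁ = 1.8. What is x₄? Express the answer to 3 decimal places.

1.742

F(1.5) = -3.12500, F(1.8) = 0.83200
x₂ = 1.80000 − 0.83200·(1.80000 − 1.50000) / (0.83200 − (-3.12500)) = 1.80000 − (0.24960)/(3.95700) = 1.73692
F(1.73692) = -0.07527
x₃ = 1.73692 − (-0.07527)·(1.73692 − 1.80000) / (-0.07527 − 0.83200) = 1.73692 − (0.00475)/(-0.90727) = 1.74216
F(1.74216) = -0.00160
x₄ = 1.74216 − (-0.00160)·(1.74216 − 1.73692) / (-0.00160 − (-0.07527)) = 1.74216 − (-0.00001)/(0.07368) = 1.74227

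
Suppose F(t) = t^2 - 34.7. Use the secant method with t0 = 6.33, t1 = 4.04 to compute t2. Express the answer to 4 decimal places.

F(6.33) = 5.368900, F(4.04) = -18.378400
t2 = 4.040000 − (-18.378400)·(4.040000 − 6.330000) / (-18.378400 − 5.368900) = 4.040000 − (42.086536)/(-23.747300) = 5.812266

5.8123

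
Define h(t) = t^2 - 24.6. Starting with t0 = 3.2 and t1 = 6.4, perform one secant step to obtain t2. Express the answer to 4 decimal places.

4.6958

h(3.2) = -14.360000, h(6.4) = 16.360000
t2 = 6.400000 − 16.360000·(6.400000 − 3.200000) / (16.360000 − (-14.360000)) = 6.400000 − (52.352000)/(30.720000) = 4.695833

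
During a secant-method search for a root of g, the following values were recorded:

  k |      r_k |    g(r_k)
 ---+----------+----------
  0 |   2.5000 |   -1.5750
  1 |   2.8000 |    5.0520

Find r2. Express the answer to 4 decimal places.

r2 = 2.8000 − 5.0520·(2.8000 − 2.5000) / (5.0520 − (-1.5750))
   = 2.8000 − (1.515600)/(6.627000) = 2.571299

2.5713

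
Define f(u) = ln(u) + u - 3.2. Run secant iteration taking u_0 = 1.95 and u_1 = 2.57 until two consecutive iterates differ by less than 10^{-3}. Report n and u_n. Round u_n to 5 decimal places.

f(1.95) = -0.5821706, f(2.57) = 0.3139059
u_2 = 2.5700000 − 0.3139059·(0.6200000)/(0.8960765) = 2.3528069;  |Δ| = 0.2171931
f(2.3528069) = 0.0084159
u_3 = 2.3528069 − 0.0084159·(-0.2171931)/(-0.3054900) = 2.3468234;  |Δ| = 0.0059834
f(2.3468234) = -0.0001139
u_4 = 2.3468234 − (-0.0001139)·(-0.0059834)/(-0.0085298) = 2.3469033;  |Δ| = 0.0000799
|u_4 − u_3| = 0.0000799 < 10^{-3}

n = 4, u_n = 2.34690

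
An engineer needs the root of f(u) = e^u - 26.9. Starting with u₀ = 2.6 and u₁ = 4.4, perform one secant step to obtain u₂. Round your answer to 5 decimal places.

f(2.6) = -13.4362620, f(4.4) = 54.5508687
u₂ = 4.4000000 − 54.5508687·(4.4000000 − 2.6000000) / (54.5508687 − (-13.4362620)) = 4.4000000 − (98.1915636)/(67.9871306) = 2.9557331

2.95573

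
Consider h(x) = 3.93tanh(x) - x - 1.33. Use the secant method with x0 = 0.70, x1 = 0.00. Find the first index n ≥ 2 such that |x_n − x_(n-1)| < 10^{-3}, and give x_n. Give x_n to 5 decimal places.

h(0.70) = 0.3451654, h(0.00) = -1.3300000
x2 = 0.0000000 − (-1.3300000)·(-0.7000000)/(-1.6751654) = 0.5557660;  |Δ| = 0.5557660
h(0.5557660) = 0.0982129
x3 = 0.5557660 − 0.0982129·(0.5557660)/(1.4282129) = 0.5175481;  |Δ| = 0.0382180
h(0.5175481) = 0.0223671
x4 = 0.5175481 − 0.0223671·(-0.0382180)/(-0.0758458) = 0.5062775;  |Δ| = 0.0112706
h(0.5062775) = -0.0008113
x5 = 0.5062775 − (-0.0008113)·(-0.0112706)/(-0.0231784) = 0.5066720;  |Δ| = 0.0003945
|x5 − x4| = 0.0003945 < 10^{-3}

n = 5, x_n = 0.50667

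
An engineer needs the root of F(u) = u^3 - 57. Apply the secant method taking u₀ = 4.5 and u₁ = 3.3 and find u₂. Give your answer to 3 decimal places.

3.758

F(4.5) = 34.12500, F(3.3) = -21.06300
u₂ = 3.30000 − (-21.06300)·(3.30000 − 4.50000) / (-21.06300 − 34.12500) = 3.30000 − (25.27560)/(-55.18800) = 3.75799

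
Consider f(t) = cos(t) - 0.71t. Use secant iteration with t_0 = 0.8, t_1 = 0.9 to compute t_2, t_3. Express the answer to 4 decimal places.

f(0.8) = 0.128707, f(0.9) = -0.017390
t_2 = 0.900000 − (-0.017390)·(0.900000 − 0.800000) / (-0.017390 − 0.128707) = 0.900000 − (-0.001739)/(-0.146097) = 0.888097
f(0.888097) = 0.000341
t_3 = 0.888097 − 0.000341·(0.888097 − 0.900000) / (0.000341 − (-0.017390)) = 0.888097 − (-0.000004)/(0.017731) = 0.888326

0.8881, 0.8883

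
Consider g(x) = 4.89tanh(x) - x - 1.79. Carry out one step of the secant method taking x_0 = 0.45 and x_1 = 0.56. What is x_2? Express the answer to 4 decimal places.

0.5126

g(0.45) = -0.176914, g(0.56) = 0.134010
x_2 = 0.560000 − 0.134010·(0.560000 − 0.450000) / (0.134010 − (-0.176914)) = 0.560000 − (0.014741)/(0.310924) = 0.512589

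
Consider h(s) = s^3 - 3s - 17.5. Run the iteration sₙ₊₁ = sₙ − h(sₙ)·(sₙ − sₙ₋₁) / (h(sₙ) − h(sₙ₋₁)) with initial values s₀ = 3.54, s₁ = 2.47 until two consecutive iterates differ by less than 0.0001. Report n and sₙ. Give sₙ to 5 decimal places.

n = 6, sₙ = 2.97900

h(3.54) = 16.2418640, h(2.47) = -9.8407770
s₂ = 2.4700000 − (-9.8407770)·(-1.0700000)/(-26.0826410) = 2.8737027;  |Δ| = 0.4037027
h(2.8737027) = -2.3895917
s₃ = 2.8737027 − (-2.3895917)·(0.4037027)/(7.4511853) = 3.0031699;  |Δ| = 0.1294673
h(3.0031699) = 0.5761683
s₄ = 3.0031699 − 0.5761683·(0.1294673)/(2.9657600) = 2.9780179;  |Δ| = 0.0251520
h(2.9780179) = -0.0232329
s₅ = 2.9780179 − (-0.0232329)·(-0.0251520)/(-0.5994012) = 2.9789928;  |Δ| = 0.0009749
h(2.9789928) = -0.0002112
s₆ = 2.9789928 − (-0.0002112)·(0.0009749)/(0.0230217) = 2.9790017;  |Δ| = 0.0000089
|s₆ − s₅| = 0.0000089 < 0.0001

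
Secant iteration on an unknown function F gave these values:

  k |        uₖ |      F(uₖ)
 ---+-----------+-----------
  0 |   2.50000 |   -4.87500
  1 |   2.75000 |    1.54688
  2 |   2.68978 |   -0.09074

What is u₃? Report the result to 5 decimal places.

u₃ = 2.68978 − (-0.09074)·(2.68978 − 2.75000) / (-0.09074 − 1.54688)
   = 2.68978 − (0.0054644)/(-1.6376200) = 2.6931168

2.69312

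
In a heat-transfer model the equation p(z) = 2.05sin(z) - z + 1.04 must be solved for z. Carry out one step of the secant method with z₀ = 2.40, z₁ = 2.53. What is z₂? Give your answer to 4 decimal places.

p(2.40) = 0.024700, p(2.53) = -0.312947
z₂ = 2.530000 − (-0.312947)·(2.530000 − 2.400000) / (-0.312947 − 0.024700) = 2.530000 − (-0.040683)/(-0.337647) = 2.409510

2.4095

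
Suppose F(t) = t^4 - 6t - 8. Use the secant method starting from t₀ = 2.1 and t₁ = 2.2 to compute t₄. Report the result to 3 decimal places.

F(2.1) = -1.15190, F(2.2) = 2.22560
t₂ = 2.20000 − 2.22560·(2.20000 − 2.10000) / (2.22560 − (-1.15190)) = 2.20000 − (0.22256)/(3.37750) = 2.13411
F(2.13411) = -0.06203
t₃ = 2.13411 − (-0.06203)·(2.13411 − 2.20000) / (-0.06203 − 2.22560) = 2.13411 − (0.00409)/(-2.28763) = 2.13589
F(2.13589) = -0.00320
t₄ = 2.13589 − (-0.00320)·(2.13589 − 2.13411) / (-0.00320 − (-0.06203)) = 2.13589 − (-0.00001)/(0.05883) = 2.13599

2.136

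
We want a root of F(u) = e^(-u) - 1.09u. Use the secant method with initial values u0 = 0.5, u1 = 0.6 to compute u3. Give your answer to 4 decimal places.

F(0.5) = 0.061531, F(0.6) = -0.105188
u2 = 0.600000 − (-0.105188)·(0.600000 − 0.500000) / (-0.105188 − 0.061531) = 0.600000 − (-0.010519)/(-0.166719) = 0.536907
F(0.536907) = -0.000675
u3 = 0.536907 − (-0.000675)·(0.536907 − 0.600000) / (-0.000675 − (-0.105188)) = 0.536907 − (0.000043)/(0.104514) = 0.536499

0.5365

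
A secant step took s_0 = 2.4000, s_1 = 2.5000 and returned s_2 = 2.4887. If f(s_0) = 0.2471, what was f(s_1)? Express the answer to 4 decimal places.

-0.0315

The secant line through (2.4000, 0.2471) and (2.5000, f(s_1)) crosses zero at s_2 = 2.4887.
So (2.4000, 0.2471), (2.5000, f(s_1)), (2.4887, 0) are collinear:
f(s_1) = 0.2471 · (2.5000 − 2.4887) / (2.4000 − 2.4887) = 0.2471 · (0.011300)/(-0.088700) = -0.031479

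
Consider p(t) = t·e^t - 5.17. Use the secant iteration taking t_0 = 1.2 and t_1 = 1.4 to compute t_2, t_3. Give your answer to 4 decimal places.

1.3401, 1.3456

p(1.2) = -1.185860, p(1.4) = 0.507280
t_2 = 1.400000 − 0.507280·(1.400000 − 1.200000) / (0.507280 − (-1.185860)) = 1.400000 − (0.101456)/(1.693140) = 1.340078
p(1.340078) = -0.051783
t_3 = 1.340078 − (-0.051783)·(1.340078 − 1.400000) / (-0.051783 − 0.507280) = 1.340078 − (0.003103)/(-0.559063) = 1.345628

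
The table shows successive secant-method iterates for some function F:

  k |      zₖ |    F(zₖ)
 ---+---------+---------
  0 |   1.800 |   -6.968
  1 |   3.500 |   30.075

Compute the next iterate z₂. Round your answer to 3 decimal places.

2.120

z₂ = 3.500 − 30.075·(3.500 − 1.800) / (30.075 − (-6.968))
   = 3.500 − (51.12750)/(37.04300) = 2.11978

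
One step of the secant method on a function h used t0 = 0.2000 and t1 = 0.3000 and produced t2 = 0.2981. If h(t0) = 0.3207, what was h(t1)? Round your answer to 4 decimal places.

-0.0062

The secant line through (0.2000, 0.3207) and (0.3000, h(t1)) crosses zero at t2 = 0.2981.
So (0.2000, 0.3207), (0.3000, h(t1)), (0.2981, 0) are collinear:
h(t1) = 0.3207 · (0.3000 − 0.2981) / (0.2000 − 0.2981) = 0.3207 · (0.001900)/(-0.098100) = -0.006211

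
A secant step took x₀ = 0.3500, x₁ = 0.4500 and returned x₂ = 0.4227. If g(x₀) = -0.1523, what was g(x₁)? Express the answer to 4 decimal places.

The secant line through (0.3500, -0.1523) and (0.4500, g(x₁)) crosses zero at x₂ = 0.4227.
So (0.3500, -0.1523), (0.4500, g(x₁)), (0.4227, 0) are collinear:
g(x₁) = -0.1523 · (0.4500 − 0.4227) / (0.3500 − 0.4227) = -0.1523 · (0.027300)/(-0.072700) = 0.057191

0.0572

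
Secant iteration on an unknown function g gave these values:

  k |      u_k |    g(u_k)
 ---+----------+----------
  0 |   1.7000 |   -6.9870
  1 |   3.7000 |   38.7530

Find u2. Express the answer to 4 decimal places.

2.0055

u2 = 3.7000 − 38.7530·(3.7000 − 1.7000) / (38.7530 − (-6.9870))
   = 3.7000 − (77.506000)/(45.740000) = 2.005509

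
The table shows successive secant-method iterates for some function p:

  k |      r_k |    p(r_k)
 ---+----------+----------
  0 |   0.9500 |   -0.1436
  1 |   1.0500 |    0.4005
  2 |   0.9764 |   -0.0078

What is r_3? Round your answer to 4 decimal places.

0.9778

r_3 = 0.9764 − (-0.0078)·(0.9764 − 1.0500) / (-0.0078 − 0.4005)
   = 0.9764 − (0.000574)/(-0.408300) = 0.977806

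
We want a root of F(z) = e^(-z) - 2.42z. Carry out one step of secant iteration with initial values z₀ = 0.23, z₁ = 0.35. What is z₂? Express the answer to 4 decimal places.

F(0.23) = 0.237934, F(0.35) = -0.142312
z₂ = 0.350000 − (-0.142312)·(0.350000 − 0.230000) / (-0.142312 − 0.237934) = 0.350000 − (-0.017077)/(-0.380246) = 0.305088

0.3051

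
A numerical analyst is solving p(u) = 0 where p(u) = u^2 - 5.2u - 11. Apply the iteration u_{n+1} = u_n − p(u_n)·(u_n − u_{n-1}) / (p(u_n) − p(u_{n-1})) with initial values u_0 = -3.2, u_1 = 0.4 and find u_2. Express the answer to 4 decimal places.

p(-3.2) = 15.880000, p(0.4) = -12.920000
u_2 = 0.400000 − (-12.920000)·(0.400000 − (-3.200000)) / (-12.920000 − 15.880000) = 0.400000 − (-46.512000)/(-28.800000) = -1.215000

-1.2150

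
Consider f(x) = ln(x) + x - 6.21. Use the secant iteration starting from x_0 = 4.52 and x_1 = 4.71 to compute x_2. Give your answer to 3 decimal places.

f(4.52) = -0.18149, f(4.71) = 0.04969
x_2 = 4.71000 − 0.04969·(4.71000 − 4.52000) / (0.04969 − (-0.18149)) = 4.71000 − (0.00944)/(0.23118) = 4.66916

4.669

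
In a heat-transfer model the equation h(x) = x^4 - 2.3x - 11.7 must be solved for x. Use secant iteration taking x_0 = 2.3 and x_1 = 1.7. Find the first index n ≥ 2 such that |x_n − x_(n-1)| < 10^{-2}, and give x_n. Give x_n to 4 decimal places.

n = 5, x_n = 2.0100

h(2.3) = 10.994100, h(1.7) = -7.257900
x_2 = 1.700000 − (-7.257900)·(-0.600000)/(-18.252000) = 1.938590;  |Δ| = 0.238590
h(1.938590) = -2.035214
x_3 = 1.938590 − (-2.035214)·(0.238590)/(5.222686) = 2.031565;  |Δ| = 0.092975
h(2.031565) = 0.661649
x_4 = 2.031565 − 0.661649·(0.092975)/(2.696863) = 2.008755;  |Δ| = 0.022811
h(2.008755) = -0.038146
x_5 = 2.008755 − (-0.038146)·(-0.022811)/(-0.699795) = 2.009998;  |Δ| = 0.001243
|x_5 − x_4| = 0.001243 < 10^{-2}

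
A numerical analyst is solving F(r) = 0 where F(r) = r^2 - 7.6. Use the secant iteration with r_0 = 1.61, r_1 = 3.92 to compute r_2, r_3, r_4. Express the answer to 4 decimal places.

F(1.61) = -5.007900, F(3.92) = 7.766400
r_2 = 3.920000 − 7.766400·(3.920000 − 1.610000) / (7.766400 − (-5.007900)) = 3.920000 − (17.940384)/(12.774300) = 2.515588
F(2.515588) = -1.271819
r_3 = 2.515588 − (-1.271819)·(2.515588 − 3.920000) / (-1.271819 − 7.766400) = 2.515588 − (1.786158)/(-9.038219) = 2.713210
F(2.713210) = -0.238489
r_4 = 2.713210 − (-0.238489)·(2.713210 − 2.515588) / (-0.238489 − (-1.271819)) = 2.713210 − (-0.047131)/(1.033329) = 2.758821

2.5156, 2.7132, 2.7588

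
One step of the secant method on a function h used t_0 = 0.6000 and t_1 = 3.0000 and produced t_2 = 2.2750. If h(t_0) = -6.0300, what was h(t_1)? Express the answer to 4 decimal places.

The secant line through (0.6000, -6.0300) and (3.0000, h(t_1)) crosses zero at t_2 = 2.2750.
So (0.6000, -6.0300), (3.0000, h(t_1)), (2.2750, 0) are collinear:
h(t_1) = -6.0300 · (3.0000 − 2.2750) / (0.6000 − 2.2750) = -6.0300 · (0.725000)/(-1.675000) = 2.610000

2.6100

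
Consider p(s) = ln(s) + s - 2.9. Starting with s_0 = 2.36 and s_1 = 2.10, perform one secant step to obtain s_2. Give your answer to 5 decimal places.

2.14007

p(2.36) = 0.3186616, p(2.10) = -0.0580627
s_2 = 2.1000000 − (-0.0580627)·(2.1000000 − 2.3600000) / (-0.0580627 − 0.3186616) = 2.1000000 − (0.0150963)/(-0.3767243) = 2.1400725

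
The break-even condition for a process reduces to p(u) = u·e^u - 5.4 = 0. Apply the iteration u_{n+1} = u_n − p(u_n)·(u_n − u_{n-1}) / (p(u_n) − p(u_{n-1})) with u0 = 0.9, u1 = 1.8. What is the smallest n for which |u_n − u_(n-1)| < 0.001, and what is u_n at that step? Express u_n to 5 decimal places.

n = 6, u_n = 1.37092

p(0.9) = -3.1863572, p(1.8) = 5.4893654
u2 = 1.8000000 − 5.4893654·(0.9000000)/(8.6757226) = 1.2305455;  |Δ| = 0.5694545
p(1.2305455) = -1.1877239
u3 = 1.2305455 − (-1.1877239)·(-0.5694545)/(-6.6770893) = 1.3318404;  |Δ| = 0.1012948
p(1.3318404) = -0.3549775
u4 = 1.3318404 − (-0.3549775)·(0.1012948)/(0.8327463) = 1.3750197;  |Δ| = 0.0431793
p(1.3750197) = 0.0384152
u5 = 1.3750197 − 0.0384152·(0.0431793)/(0.3933927) = 1.3708032;  |Δ| = 0.0042165
p(1.3708032) = -0.0010743
u6 = 1.3708032 − (-0.0010743)·(-0.0042165)/(-0.0394895) = 1.3709179;  |Δ| = 0.0001147
|u6 − u5| = 0.0001147 < 0.001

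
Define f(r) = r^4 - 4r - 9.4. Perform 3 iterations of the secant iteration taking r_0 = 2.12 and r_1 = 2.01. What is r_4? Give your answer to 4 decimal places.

f(2.12) = 2.319631, f(2.01) = -1.117592
r_2 = 2.010000 − (-1.117592)·(2.010000 − 2.120000) / (-1.117592 − 2.319631) = 2.010000 − (0.122935)/(-3.437223) = 2.045766
f(2.045766) = -0.067517
r_3 = 2.045766 − (-0.067517)·(2.045766 − 2.010000) / (-0.067517 − (-1.117592)) = 2.045766 − (-0.002415)/(1.050075) = 2.048065
f(2.048065) = 0.002174
r_4 = 2.048065 − 0.002174·(2.048065 − 2.045766) / (0.002174 − (-0.067517)) = 2.048065 − (0.000005)/(0.069692) = 2.047994

2.0480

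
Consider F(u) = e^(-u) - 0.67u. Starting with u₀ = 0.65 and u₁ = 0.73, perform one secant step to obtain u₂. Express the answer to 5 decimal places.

F(0.65) = 0.0865458, F(0.73) = -0.0071910
u₂ = 0.7300000 − (-0.0071910)·(0.7300000 − 0.6500000) / (-0.0071910 − 0.0865458) = 0.7300000 − (-0.0005753)/(-0.0937368) = 0.7238628

0.72386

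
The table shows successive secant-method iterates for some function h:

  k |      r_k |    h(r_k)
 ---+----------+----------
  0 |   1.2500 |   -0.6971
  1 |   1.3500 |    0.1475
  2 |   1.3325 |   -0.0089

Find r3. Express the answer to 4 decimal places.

1.3335

r3 = 1.3325 − (-0.0089)·(1.3325 − 1.3500) / (-0.0089 − 0.1475)
   = 1.3325 − (0.000156)/(-0.156400) = 1.333496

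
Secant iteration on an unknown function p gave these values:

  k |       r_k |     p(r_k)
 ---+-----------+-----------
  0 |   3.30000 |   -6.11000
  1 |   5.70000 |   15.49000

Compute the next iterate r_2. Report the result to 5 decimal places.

3.97889

r_2 = 5.70000 − 15.49000·(5.70000 − 3.30000) / (15.49000 − (-6.11000))
   = 5.70000 − (37.1760000)/(21.6000000) = 3.9788889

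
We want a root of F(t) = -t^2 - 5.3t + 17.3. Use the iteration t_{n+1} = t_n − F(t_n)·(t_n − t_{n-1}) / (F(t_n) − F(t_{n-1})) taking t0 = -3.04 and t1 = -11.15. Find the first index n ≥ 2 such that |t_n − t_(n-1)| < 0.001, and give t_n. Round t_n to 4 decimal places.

n = 7, t_n = -7.5818

F(-3.04) = 24.170400, F(-11.15) = -47.927500
t2 = -11.150000 − (-47.927500)·(-8.110000)/(-72.097900) = -5.758830;  |Δ| = 5.391170
F(-5.758830) = 14.657675
t3 = -5.758830 − 14.657675·(5.391170)/(62.585175) = -7.021462;  |Δ| = 1.262632
F(-7.021462) = 5.212823
t4 = -7.021462 − 5.212823·(-1.262632)/(-9.444852) = -7.718336;  |Δ| = 0.696874
F(-7.718336) = -1.365529
t5 = -7.718336 − (-1.365529)·(-0.696874)/(-6.578352) = -7.573679;  |Δ| = 0.144657
F(-7.573679) = 0.079882
t6 = -7.573679 − 0.079882·(0.144657)/(1.445411) = -7.581674;  |Δ| = 0.007995
F(-7.581674) = 0.001093
t7 = -7.581674 − 0.001093·(-0.007995)/(-0.078789) = -7.581785;  |Δ| = 0.000111
|t7 − t6| = 0.000111 < 0.001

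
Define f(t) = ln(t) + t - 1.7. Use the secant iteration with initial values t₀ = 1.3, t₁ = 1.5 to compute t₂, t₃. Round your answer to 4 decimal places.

f(1.3) = -0.137636, f(1.5) = 0.205465
t₂ = 1.500000 − 0.205465·(1.500000 − 1.300000) / (0.205465 − (-0.137636)) = 1.500000 − (0.041093)/(0.343101) = 1.380230
f(1.380230) = 0.002481
t₃ = 1.380230 − 0.002481·(1.380230 − 1.500000) / (0.002481 − 0.205465) = 1.380230 − (-0.000297)/(-0.202984) = 1.378767

1.3802, 1.3788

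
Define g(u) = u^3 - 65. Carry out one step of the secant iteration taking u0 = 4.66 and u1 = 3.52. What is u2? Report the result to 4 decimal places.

3.9434

g(4.66) = 36.194696, g(3.52) = -21.385792
u2 = 3.520000 − (-21.385792)·(3.520000 − 4.660000) / (-21.385792 − 36.194696) = 3.520000 − (24.379803)/(-57.580488) = 3.943404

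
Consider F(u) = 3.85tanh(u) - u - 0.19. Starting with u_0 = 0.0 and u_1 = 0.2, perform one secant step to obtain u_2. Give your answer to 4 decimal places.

F(0.0) = -0.190000, F(0.2) = 0.369895
u_2 = 0.200000 − 0.369895·(0.200000 − 0.000000) / (0.369895 − (-0.190000)) = 0.200000 − (0.073979)/(0.559895) = 0.067870

0.0679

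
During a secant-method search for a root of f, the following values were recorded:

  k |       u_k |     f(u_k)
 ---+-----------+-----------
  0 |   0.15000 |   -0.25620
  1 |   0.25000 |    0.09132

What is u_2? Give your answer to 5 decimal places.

u_2 = 0.25000 − 0.09132·(0.25000 − 0.15000) / (0.09132 − (-0.25620))
   = 0.25000 − (0.0091320)/(0.3475200) = 0.2237224

0.22372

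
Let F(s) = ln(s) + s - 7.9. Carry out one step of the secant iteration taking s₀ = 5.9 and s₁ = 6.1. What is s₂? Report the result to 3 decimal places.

F(5.9) = -0.22505, F(6.1) = 0.00829
s₂ = 6.10000 − 0.00829·(6.10000 − 5.90000) / (0.00829 − (-0.22505)) = 6.10000 − (0.00166)/(0.23334) = 6.09290

6.093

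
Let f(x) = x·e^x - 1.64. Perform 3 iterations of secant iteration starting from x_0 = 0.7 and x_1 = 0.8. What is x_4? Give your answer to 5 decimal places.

0.76395

f(0.7) = -0.2303731, f(0.8) = 0.1404327
x_2 = 0.8000000 − 0.1404327·(0.8000000 − 0.7000000) / (0.1404327 − (-0.2303731)) = 0.8000000 − (0.0140433)/(0.3708058) = 0.7621277
f(0.7621277) = -0.0068894
x_3 = 0.7621277 − (-0.0068894)·(0.7621277 − 0.8000000) / (-0.0068894 − 0.1404327) = 0.7621277 − (0.0002609)/(-0.1473222) = 0.7638988
f(0.7638988) = -0.0001927
x_4 = 0.7638988 − (-0.0001927)·(0.7638988 − 0.7621277) / (-0.0001927 − (-0.0068894)) = 0.7638988 − (-0.0000003)/(0.0066968) = 0.7639497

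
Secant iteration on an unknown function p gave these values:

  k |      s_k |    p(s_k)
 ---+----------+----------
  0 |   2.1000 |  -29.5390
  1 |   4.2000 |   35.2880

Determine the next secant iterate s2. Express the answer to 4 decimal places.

3.0569

s2 = 4.2000 − 35.2880·(4.2000 − 2.1000) / (35.2880 − (-29.5390))
   = 4.2000 − (74.104800)/(64.827000) = 3.056884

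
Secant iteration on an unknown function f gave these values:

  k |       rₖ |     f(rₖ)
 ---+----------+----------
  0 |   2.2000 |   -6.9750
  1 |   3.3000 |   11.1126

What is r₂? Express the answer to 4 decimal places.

r₂ = 3.3000 − 11.1126·(3.3000 − 2.2000) / (11.1126 − (-6.9750))
   = 3.3000 − (12.223860)/(18.087600) = 2.624186

2.6242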